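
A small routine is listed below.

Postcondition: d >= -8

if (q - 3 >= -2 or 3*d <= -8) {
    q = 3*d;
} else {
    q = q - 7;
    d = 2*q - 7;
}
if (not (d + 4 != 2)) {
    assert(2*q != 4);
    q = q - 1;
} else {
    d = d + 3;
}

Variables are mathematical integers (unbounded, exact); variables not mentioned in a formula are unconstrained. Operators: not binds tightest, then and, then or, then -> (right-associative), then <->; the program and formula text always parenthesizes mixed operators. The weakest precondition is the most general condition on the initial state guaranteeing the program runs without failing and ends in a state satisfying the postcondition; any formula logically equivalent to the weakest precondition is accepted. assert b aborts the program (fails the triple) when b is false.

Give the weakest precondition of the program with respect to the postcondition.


Working backward. After the program, d >= -8 must hold.
Then branch requires 2*q != 4 and d >= -8; else branch requires d >= -11.
Before the if: ((not (d != -2)) -> (2*q != 4 and d >= -8)) and (d != -2 -> d >= -11)
Then branch requires ((not (d != -2)) -> (6*d != 4 and d >= -8)) and (d != -2 -> d >= -11); else branch requires ((not (2*q != 19)) -> (2*q != 18 and 2*q >= 13)) and (2*q != 19 -> 2*q >= 10).
Before the if: ((q >= 1 or 3*d <= -8) -> (((not (d != -2)) -> (6*d != 4 and d >= -8)) and (d != -2 -> d >= -11))) and ((not (q >= 1 or 3*d <= -8)) -> (((not (2*q != 19)) -> (2*q != 18 and 2*q >= 13)) and (2*q != 19 -> 2*q >= 10)))
Answer: WP = ((q >= 1 or 3*d <= -8) -> (((not (d != -2)) -> (6*d != 4 and d >= -8)) and (d != -2 -> d >= -11))) and ((not (q >= 1 or 3*d <= -8)) -> (((not (2*q != 19)) -> (2*q != 18 and 2*q >= 13)) and (2*q != 19 -> 2*q >= 10)))


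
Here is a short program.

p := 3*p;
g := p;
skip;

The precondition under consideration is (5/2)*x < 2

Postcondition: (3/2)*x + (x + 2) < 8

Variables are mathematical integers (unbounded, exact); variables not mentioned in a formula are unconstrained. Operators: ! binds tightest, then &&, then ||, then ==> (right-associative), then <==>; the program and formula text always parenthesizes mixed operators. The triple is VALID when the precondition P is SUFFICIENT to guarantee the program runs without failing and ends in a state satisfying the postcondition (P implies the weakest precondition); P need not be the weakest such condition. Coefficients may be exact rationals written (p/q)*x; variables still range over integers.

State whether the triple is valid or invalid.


Working backward. After the program, the postcondition (3/2)*x + (x + 2) < 8 must hold; in canonical form it is (5/2)*x < 6.
Before skip: (5/2)*x < 6
Before g := p: (5/2)*x < 6
Before p := 3*p: (5/2)*x < 6
The weakest precondition is (5/2)*x < 6.
Check whether (5/2)*x < 2 implies it.
Every state satisfying the precondition satisfies the weakest precondition: the implication holds.
Answer: valid


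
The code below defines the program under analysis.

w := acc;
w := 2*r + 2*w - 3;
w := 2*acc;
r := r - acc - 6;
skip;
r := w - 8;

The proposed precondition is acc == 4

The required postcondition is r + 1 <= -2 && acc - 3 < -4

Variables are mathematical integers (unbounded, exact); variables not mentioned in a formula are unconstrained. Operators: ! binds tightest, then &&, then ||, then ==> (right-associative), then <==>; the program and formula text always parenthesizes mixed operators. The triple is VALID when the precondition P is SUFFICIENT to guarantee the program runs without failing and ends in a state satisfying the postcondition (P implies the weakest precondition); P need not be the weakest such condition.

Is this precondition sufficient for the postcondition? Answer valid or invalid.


Working backward. After the program, the postcondition r + 1 <= -2 && acc - 3 < -4 must hold; in canonical form it is r <= -3 && acc < -1.
Before r := w - 8: w <= 5 && acc < -1
Before skip: w <= 5 && acc < -1
Before r := r - acc - 6: w <= 5 && acc < -1
Before w := 2*acc: 2*acc <= 5 && acc < -1
Before w := 2*r + 2*w - 3: 2*acc <= 5 && acc < -1
Before w := acc: 2*acc <= 5 && acc < -1
The weakest precondition is 2*acc <= 5 && acc < -1.
Check whether acc == 4 implies it.
Countermodel: at the initial state acc = 4, the precondition holds but the weakest precondition fails.
Answer: invalid


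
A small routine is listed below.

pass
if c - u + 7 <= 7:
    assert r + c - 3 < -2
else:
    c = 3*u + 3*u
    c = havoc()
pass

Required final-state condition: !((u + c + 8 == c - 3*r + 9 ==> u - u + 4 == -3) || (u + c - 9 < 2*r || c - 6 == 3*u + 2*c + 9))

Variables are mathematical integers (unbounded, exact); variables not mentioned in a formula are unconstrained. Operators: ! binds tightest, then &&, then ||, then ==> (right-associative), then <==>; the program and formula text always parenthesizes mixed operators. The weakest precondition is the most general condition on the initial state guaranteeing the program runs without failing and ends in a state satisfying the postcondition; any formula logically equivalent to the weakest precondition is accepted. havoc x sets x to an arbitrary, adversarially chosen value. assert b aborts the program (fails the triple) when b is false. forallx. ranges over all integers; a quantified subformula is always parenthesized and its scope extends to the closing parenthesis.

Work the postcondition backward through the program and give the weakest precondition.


Working backward. After the program, the postcondition !((u + c + 8 == c - 3*r + 9 ==> u - u + 4 == -3) || (u + c - 9 < 2*r || c - 6 == 3*u + 2*c + 9)) must hold; in canonical form it is !((!(3*r + u == 1)) || c + u < 2*r + 9 || c + 3*u == -15).
Before skip: !((!(3*r + u == 1)) || c + u < 2*r + 9 || c + 3*u == -15)
Then branch requires c + r < 1 && (!((!(3*r + u == 1)) || c + u < 2*r + 9 || c + 3*u == -15)); else branch requires forall c_1. (!((!(3*r + u == 1)) || c_1 + u < 2*r + 9 || c_1 + 3*u == -15)).
Before the if: (c <= u ==> (c + r < 1 && (!((!(3*r + u == 1)) || c + u < 2*r + 9 || c + 3*u == -15)))) && ((!(c <= u)) ==> (forall c_1. (!((!(3*r + u == 1)) || c_1 + u < 2*r + 9 || c_1 + 3*u == -15))))
Before skip: (c <= u ==> (c + r < 1 && (!((!(3*r + u == 1)) || c + u < 2*r + 9 || c + 3*u == -15)))) && ((!(c <= u)) ==> (forall c_1. (!((!(3*r + u == 1)) || c_1 + u < 2*r + 9 || c_1 + 3*u == -15))))
Answer: WP = (c <= u ==> (c + r < 1 && (!((!(3*r + u == 1)) || c + u < 2*r + 9 || c + 3*u == -15)))) && ((!(c <= u)) ==> (forall c_1. (!((!(3*r + u == 1)) || c_1 + u < 2*r + 9 || c_1 + 3*u == -15))))


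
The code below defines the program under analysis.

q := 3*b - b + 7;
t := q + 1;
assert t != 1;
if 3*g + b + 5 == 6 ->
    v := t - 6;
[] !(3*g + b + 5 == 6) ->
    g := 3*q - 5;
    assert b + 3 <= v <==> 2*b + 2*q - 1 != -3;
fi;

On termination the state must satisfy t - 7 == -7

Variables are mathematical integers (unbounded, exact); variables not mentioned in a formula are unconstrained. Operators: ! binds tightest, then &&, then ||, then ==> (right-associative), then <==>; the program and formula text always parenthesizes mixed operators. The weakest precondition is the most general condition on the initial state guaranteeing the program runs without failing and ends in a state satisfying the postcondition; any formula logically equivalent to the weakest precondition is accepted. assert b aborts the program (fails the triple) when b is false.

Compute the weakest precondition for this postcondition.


Working backward. After the program, the postcondition t - 7 == -7 must hold; in canonical form it is t == 0.
Then branch requires t == 0; else branch requires (b <= v - 3 <==> 2*b + 2*q != -2) && t == 0.
Before the if: (b + 3*g == 1 ==> t == 0) && ((!(b + 3*g == 1)) ==> ((b <= v - 3 <==> 2*b + 2*q != -2) && t == 0))
Before assert t != 1: t != 1 && (b + 3*g == 1 ==> t == 0) && ((!(b + 3*g == 1)) ==> ((b <= v - 3 <==> 2*b + 2*q != -2) && t == 0))
Before t := q + 1: q != 0 && (b + 3*g == 1 ==> q == -1) && ((!(b + 3*g == 1)) ==> ((b <= v - 3 <==> 2*b + 2*q != -2) && q == -1))
Before q := 3*b - b + 7: 2*b != -7 && (b + 3*g == 1 ==> 2*b == -8) && ((!(b + 3*g == 1)) ==> ((b <= v - 3 <==> 6*b != -16) && 2*b == -8))
Answer: WP = 2*b != -7 && (b + 3*g == 1 ==> 2*b == -8) && ((!(b + 3*g == 1)) ==> ((b <= v - 3 <==> 6*b != -16) && 2*b == -8))


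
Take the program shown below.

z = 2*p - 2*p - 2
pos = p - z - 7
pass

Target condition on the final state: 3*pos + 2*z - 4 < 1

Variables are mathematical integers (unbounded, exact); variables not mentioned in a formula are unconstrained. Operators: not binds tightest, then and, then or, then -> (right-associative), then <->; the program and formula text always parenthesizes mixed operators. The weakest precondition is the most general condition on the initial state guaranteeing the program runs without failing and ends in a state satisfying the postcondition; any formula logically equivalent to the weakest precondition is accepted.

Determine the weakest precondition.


Working backward. After the program, the postcondition 3*pos + 2*z - 4 < 1 must hold; in canonical form it is 3*pos + 2*z < 5.
Before skip: 3*pos + 2*z < 5
Before pos := p - z - 7: 3*p < z + 26
Before z := 2*p - 2*p - 2: 3*p < 24
Answer: WP = 3*p < 24


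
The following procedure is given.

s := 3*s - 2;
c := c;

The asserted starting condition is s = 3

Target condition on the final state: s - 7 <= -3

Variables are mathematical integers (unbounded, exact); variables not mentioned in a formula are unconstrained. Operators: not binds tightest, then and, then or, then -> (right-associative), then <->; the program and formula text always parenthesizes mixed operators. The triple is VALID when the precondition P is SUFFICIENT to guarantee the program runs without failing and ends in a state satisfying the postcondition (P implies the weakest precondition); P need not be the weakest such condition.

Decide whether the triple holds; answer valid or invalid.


Working backward. After the program, the postcondition s - 7 <= -3 must hold; in canonical form it is s <= 4.
Before c := c: s <= 4
Before s := 3*s - 2: 3*s <= 6
The weakest precondition is 3*s <= 6.
Check whether s = 3 implies it.
Countermodel: at the initial state s = 3, the precondition holds but the weakest precondition fails.
Answer: invalid


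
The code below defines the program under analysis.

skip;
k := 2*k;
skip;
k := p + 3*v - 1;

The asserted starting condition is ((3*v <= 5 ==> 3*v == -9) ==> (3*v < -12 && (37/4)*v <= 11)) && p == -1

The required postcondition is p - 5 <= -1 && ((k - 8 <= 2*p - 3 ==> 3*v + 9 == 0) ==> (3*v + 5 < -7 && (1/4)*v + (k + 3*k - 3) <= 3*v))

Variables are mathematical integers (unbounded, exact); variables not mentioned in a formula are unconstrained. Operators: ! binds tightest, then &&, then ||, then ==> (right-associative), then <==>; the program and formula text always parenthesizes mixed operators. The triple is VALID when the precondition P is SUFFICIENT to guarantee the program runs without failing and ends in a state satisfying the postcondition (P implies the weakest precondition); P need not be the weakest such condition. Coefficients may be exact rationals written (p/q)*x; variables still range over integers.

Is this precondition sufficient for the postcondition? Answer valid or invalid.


Working backward. After the program, the postcondition p - 5 <= -1 && ((k - 8 <= 2*p - 3 ==> 3*v + 9 == 0) ==> (3*v + 5 < -7 && (1/4)*v + (k + 3*k - 3) <= 3*v)) must hold; in canonical form it is p <= 4 && ((k <= 2*p + 5 ==> 3*v == -9) ==> (3*v < -12 && 4*k <= (11/4)*v + 3)).
Before k := p + 3*v - 1: p <= 4 && ((3*v <= p + 6 ==> 3*v == -9) ==> (3*v < -12 && 4*p + (37/4)*v <= 7))
Before skip: p <= 4 && ((3*v <= p + 6 ==> 3*v == -9) ==> (3*v < -12 && 4*p + (37/4)*v <= 7))
Before k := 2*k: p <= 4 && ((3*v <= p + 6 ==> 3*v == -9) ==> (3*v < -12 && 4*p + (37/4)*v <= 7))
Before skip: p <= 4 && ((3*v <= p + 6 ==> 3*v == -9) ==> (3*v < -12 && 4*p + (37/4)*v <= 7))
The weakest precondition is p <= 4 && ((3*v <= p + 6 ==> 3*v == -9) ==> (3*v < -12 && 4*p + (37/4)*v <= 7)).
Check whether ((3*v <= 5 ==> 3*v == -9) ==> (3*v < -12 && (37/4)*v <= 11)) && p == -1 implies it.
Every state satisfying the precondition satisfies the weakest precondition: the implication holds.
Answer: valid


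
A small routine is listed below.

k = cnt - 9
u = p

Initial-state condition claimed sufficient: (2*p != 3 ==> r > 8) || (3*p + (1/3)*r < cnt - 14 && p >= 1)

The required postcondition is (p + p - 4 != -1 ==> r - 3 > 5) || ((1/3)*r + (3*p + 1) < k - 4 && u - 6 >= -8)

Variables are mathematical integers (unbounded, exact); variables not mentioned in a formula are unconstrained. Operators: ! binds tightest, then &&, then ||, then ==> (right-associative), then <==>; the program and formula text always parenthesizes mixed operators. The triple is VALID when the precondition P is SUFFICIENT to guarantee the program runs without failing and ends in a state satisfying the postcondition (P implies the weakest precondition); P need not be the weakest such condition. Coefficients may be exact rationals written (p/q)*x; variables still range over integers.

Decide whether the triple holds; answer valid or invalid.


Working backward. After the program, the postcondition (p + p - 4 != -1 ==> r - 3 > 5) || ((1/3)*r + (3*p + 1) < k - 4 && u - 6 >= -8) must hold; in canonical form it is (2*p != 3 ==> r > 8) || (3*p + (1/3)*r < k - 5 && u >= -2).
Before u := p: (2*p != 3 ==> r > 8) || (3*p + (1/3)*r < k - 5 && p >= -2)
Before k := cnt - 9: (2*p != 3 ==> r > 8) || (3*p + (1/3)*r < cnt - 14 && p >= -2)
The weakest precondition is (2*p != 3 ==> r > 8) || (3*p + (1/3)*r < cnt - 14 && p >= -2).
Check whether (2*p != 3 ==> r > 8) || (3*p + (1/3)*r < cnt - 14 && p >= 1) implies it.
Every state satisfying the precondition satisfies the weakest precondition: the implication holds.
Answer: valid


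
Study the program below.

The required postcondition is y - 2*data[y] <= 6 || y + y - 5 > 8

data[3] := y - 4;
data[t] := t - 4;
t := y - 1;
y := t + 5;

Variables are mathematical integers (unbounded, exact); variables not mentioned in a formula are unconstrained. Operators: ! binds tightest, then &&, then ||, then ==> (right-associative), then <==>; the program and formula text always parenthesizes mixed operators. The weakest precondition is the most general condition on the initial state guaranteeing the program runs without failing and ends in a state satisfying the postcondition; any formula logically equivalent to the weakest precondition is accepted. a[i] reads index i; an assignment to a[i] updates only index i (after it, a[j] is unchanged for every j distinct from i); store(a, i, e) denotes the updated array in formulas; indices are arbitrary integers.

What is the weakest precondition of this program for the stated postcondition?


Working backward. After the program, the postcondition y - 2*data[y] <= 6 || y + y - 5 > 8 must hold; in canonical form it is y <= 2*data[y] + 6 || 2*y > 13.
Before y := t + 5: t <= 2*data[t + 5] + 1 || 2*t > 3
Before t := y - 1: y <= 2*data[y + 4] + 2 || 2*y > 5
Before data[t] := t - 4: y <= 2*store(data, t, t - 4)[y + 4] + 2 || 2*y > 5
Before data[3] := y - 4: y <= 2*store(store(data, 3, y - 4), t, t - 4)[y + 4] + 2 || 2*y > 5
Answer: WP = y <= 2*store(store(data, 3, y - 4), t, t - 4)[y + 4] + 2 || 2*y > 5


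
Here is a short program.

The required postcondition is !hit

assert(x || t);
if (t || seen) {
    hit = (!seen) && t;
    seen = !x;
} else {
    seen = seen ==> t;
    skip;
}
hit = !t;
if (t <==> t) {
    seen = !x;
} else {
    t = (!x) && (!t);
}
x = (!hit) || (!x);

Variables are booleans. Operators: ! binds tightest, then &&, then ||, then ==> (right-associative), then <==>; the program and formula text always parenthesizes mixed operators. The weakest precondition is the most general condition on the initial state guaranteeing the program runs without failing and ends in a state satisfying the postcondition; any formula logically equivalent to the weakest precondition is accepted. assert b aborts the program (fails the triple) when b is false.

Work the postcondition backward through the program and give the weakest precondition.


Working backward. After the program, !hit must hold.
Before x := (!hit) || (!x): !hit
Then branch requires !hit; else branch requires !hit.
Before the if: !hit
Before hit := !t: t
Then branch requires t; else branch requires t.
Before the if: ((t || seen) ==> t) && ((!(t || seen)) ==> t)
Before assert x || t: (x || t) && ((t || seen) ==> t) && ((!(t || seen)) ==> t)
Answer: WP = (x || t) && ((t || seen) ==> t) && ((!(t || seen)) ==> t)


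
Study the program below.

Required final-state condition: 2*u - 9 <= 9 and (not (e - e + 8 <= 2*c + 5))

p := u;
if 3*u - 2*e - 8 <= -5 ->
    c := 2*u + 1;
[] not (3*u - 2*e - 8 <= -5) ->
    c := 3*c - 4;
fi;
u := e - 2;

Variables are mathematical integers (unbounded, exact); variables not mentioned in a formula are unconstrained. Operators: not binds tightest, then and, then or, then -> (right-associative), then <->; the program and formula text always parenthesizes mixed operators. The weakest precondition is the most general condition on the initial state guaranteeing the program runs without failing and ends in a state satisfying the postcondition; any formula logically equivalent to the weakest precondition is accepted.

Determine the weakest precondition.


Working backward. After the program, the postcondition 2*u - 9 <= 9 and (not (e - e + 8 <= 2*c + 5)) must hold; in canonical form it is 2*u <= 18 and (not (2*c >= 3)).
Before u := e - 2: 2*e <= 22 and (not (2*c >= 3))
Then branch requires 2*e <= 22 and (not (4*u >= 1)); else branch requires 2*e <= 22 and (not (6*c >= 11)).
Before the if: (3*u <= 2*e + 3 -> (2*e <= 22 and (not (4*u >= 1)))) and ((not (3*u <= 2*e + 3)) -> (2*e <= 22 and (not (6*c >= 11))))
Before p := u: (3*u <= 2*e + 3 -> (2*e <= 22 and (not (4*u >= 1)))) and ((not (3*u <= 2*e + 3)) -> (2*e <= 22 and (not (6*c >= 11))))
Answer: WP = (3*u <= 2*e + 3 -> (2*e <= 22 and (not (4*u >= 1)))) and ((not (3*u <= 2*e + 3)) -> (2*e <= 22 and (not (6*c >= 11))))


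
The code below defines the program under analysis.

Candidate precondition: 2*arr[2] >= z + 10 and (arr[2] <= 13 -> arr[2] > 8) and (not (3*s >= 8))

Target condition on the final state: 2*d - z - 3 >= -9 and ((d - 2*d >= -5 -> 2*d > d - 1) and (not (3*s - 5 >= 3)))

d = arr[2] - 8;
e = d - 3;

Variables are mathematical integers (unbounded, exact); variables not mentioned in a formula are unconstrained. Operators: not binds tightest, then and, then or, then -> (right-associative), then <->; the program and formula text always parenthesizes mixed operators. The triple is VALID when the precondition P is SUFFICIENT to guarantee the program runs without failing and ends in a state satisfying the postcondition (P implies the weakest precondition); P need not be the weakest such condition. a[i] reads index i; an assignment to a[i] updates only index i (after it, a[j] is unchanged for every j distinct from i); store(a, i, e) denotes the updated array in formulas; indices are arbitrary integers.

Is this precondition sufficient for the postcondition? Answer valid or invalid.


Working backward. After the program, the postcondition 2*d - z - 3 >= -9 and ((d - 2*d >= -5 -> 2*d > d - 1) and (not (3*s - 5 >= 3))) must hold; in canonical form it is 2*d >= z - 6 and (d <= 5 -> d > -1) and (not (3*s >= 8)).
Before e := d - 3: 2*d >= z - 6 and (d <= 5 -> d > -1) and (not (3*s >= 8))
Before d := arr[2] - 8: 2*arr[2] >= z + 10 and (arr[2] <= 13 -> arr[2] > 7) and (not (3*s >= 8))
The weakest precondition is 2*arr[2] >= z + 10 and (arr[2] <= 13 -> arr[2] > 7) and (not (3*s >= 8)).
Check whether 2*arr[2] >= z + 10 and (arr[2] <= 13 -> arr[2] > 8) and (not (3*s >= 8)) implies it.
Every state satisfying the precondition satisfies the weakest precondition: the implication holds.
Answer: valid


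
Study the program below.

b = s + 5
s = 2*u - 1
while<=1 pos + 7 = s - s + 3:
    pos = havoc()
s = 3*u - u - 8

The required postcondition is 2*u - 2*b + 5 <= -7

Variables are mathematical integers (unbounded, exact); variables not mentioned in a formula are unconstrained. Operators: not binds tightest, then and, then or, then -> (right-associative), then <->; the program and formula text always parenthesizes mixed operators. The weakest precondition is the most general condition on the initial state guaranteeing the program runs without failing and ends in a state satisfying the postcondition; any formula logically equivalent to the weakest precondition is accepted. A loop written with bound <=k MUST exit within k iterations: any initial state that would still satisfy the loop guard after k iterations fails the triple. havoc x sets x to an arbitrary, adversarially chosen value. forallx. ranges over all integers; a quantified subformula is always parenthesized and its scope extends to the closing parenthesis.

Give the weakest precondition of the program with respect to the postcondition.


Working backward. After the program, the postcondition 2*u - 2*b + 5 <= -7 must hold; in canonical form it is 2*u <= 2*b - 12.
Before s := 3*u - u - 8: 2*u <= 2*b - 12
Before the loop (bound <=1), unroll the exhaustion recursion (WP_0 = exit-now case; WP_j = one more guarded iteration, up to j = 1):
  WP_0: (not (pos = -4)) and 2*u <= 2*b - 12
  WP_1: (pos = -4 -> (forall pos_1. ((not (pos_1 = -4)) and 2*u <= 2*b - 12))) and ((not (pos = -4)) -> 2*u <= 2*b - 12)
So before the loop: (pos = -4 -> (forall pos_1. ((not (pos_1 = -4)) and 2*u <= 2*b - 12))) and ((not (pos = -4)) -> 2*u <= 2*b - 12)
Before s := 2*u - 1: (pos = -4 -> (forall pos_1. ((not (pos_1 = -4)) and 2*u <= 2*b - 12))) and ((not (pos = -4)) -> 2*u <= 2*b - 12)
Before b := s + 5: (pos = -4 -> (forall pos_1. ((not (pos_1 = -4)) and 2*u <= 2*s - 2))) and ((not (pos = -4)) -> 2*u <= 2*s - 2)
Answer: WP = (pos = -4 -> (forall pos_1. ((not (pos_1 = -4)) and 2*u <= 2*s - 2))) and ((not (pos = -4)) -> 2*u <= 2*s - 2)


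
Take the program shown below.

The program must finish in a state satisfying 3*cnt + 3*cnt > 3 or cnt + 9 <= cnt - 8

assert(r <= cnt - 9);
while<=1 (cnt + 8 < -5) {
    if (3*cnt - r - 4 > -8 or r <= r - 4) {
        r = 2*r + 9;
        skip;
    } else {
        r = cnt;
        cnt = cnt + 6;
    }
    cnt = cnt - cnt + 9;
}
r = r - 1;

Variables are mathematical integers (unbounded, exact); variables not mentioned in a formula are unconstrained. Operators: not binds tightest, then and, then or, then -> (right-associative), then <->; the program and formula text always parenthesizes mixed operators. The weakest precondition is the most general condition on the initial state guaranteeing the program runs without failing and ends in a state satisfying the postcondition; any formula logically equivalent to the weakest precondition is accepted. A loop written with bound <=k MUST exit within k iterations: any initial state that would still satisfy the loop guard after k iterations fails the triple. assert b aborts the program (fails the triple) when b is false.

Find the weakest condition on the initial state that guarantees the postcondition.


Working backward. After the program, the postcondition 3*cnt + 3*cnt > 3 or cnt + 9 <= cnt - 8 must hold; in canonical form it is 6*cnt > 3.
Before r := r - 1: 6*cnt > 3
Before the loop (bound <=1), unroll the exhaustion recursion (WP_0 = exit-now case; WP_j = one more guarded iteration, up to j = 1):
  WP_0: (not (cnt < -13)) and 6*cnt > 3
  WP_1: (not (cnt < -13)) -> 6*cnt > 3
So before the loop: (not (cnt < -13)) -> 6*cnt > 3
Before assert r <= cnt - 9: r <= cnt - 9 and ((not (cnt < -13)) -> 6*cnt > 3)
Answer: WP = r <= cnt - 9 and ((not (cnt < -13)) -> 6*cnt > 3)


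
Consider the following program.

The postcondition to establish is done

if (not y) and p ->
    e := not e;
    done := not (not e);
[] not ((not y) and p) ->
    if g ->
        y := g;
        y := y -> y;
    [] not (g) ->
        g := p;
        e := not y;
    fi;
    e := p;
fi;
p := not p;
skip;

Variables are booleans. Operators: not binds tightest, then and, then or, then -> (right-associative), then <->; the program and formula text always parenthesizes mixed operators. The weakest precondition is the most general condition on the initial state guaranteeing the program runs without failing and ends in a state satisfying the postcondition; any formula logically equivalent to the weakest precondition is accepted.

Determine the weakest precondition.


Working backward. After the program, done must hold.
Before skip: done
Before p := not p: done
Then branch requires not e; else branch requires (g -> done) and ((not g) -> done).
Before the if: (((not y) and p) -> (not e)) and ((not ((not y) and p)) -> ((g -> done) and ((not g) -> done)))
Answer: WP = (((not y) and p) -> (not e)) and ((not ((not y) and p)) -> ((g -> done) and ((not g) -> done)))


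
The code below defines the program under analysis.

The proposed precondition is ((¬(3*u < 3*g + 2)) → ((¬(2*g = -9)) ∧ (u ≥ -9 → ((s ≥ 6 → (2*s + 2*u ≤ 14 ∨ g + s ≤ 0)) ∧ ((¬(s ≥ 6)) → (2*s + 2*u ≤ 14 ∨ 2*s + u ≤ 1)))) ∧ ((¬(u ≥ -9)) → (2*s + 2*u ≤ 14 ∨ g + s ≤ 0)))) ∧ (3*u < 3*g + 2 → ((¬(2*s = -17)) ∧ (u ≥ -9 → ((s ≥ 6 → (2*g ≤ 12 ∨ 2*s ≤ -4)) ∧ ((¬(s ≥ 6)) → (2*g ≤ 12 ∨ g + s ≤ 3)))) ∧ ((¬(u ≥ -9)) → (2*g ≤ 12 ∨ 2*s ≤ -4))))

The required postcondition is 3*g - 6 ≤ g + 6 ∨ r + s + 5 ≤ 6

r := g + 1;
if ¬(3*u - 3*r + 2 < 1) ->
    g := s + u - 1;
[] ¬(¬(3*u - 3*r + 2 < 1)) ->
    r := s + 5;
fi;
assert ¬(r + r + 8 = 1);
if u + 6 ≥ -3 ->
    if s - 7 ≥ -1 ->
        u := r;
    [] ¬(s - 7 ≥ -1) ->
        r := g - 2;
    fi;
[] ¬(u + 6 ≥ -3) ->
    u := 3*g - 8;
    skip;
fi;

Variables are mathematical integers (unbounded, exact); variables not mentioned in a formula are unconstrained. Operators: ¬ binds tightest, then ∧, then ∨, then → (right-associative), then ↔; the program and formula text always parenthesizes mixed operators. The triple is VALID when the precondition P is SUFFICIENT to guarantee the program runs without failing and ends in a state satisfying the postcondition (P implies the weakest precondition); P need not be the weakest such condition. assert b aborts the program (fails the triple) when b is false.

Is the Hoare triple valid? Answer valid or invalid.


Working backward. After the program, the postcondition 3*g - 6 ≤ g + 6 ∨ r + s + 5 ≤ 6 must hold; in canonical form it is 2*g ≤ 12 ∨ r + s ≤ 1.
Then branch requires (s ≥ 6 → (2*g ≤ 12 ∨ r + s ≤ 1)) ∧ ((¬(s ≥ 6)) → (2*g ≤ 12 ∨ g + s ≤ 3)); else branch requires 2*g ≤ 12 ∨ r + s ≤ 1.
Before the if: (u ≥ -9 → ((s ≥ 6 → (2*g ≤ 12 ∨ r + s ≤ 1)) ∧ ((¬(s ≥ 6)) → (2*g ≤ 12 ∨ g + s ≤ 3)))) ∧ ((¬(u ≥ -9)) → (2*g ≤ 12 ∨ r + s ≤ 1))
Before assert ¬(r + r + 8 = 1): (¬(2*r = -7)) ∧ (u ≥ -9 → ((s ≥ 6 → (2*g ≤ 12 ∨ r + s ≤ 1)) ∧ ((¬(s ≥ 6)) → (2*g ≤ 12 ∨ g + s ≤ 3)))) ∧ ((¬(u ≥ -9)) → (2*g ≤ 12 ∨ r + s ≤ 1))
Then branch requires (¬(2*r = -7)) ∧ (u ≥ -9 → ((s ≥ 6 → (2*s + 2*u ≤ 14 ∨ r + s ≤ 1)) ∧ ((¬(s ≥ 6)) → (2*s + 2*u ≤ 14 ∨ 2*s + u ≤ 4)))) ∧ ((¬(u ≥ -9)) → (2*s + 2*u ≤ 14 ∨ r + s ≤ 1)); else branch requires (¬(2*s = -17)) ∧ (u ≥ -9 → ((s ≥ 6 → (2*g ≤ 12 ∨ 2*s ≤ -4)) ∧ ((¬(s ≥ 6)) → (2*g ≤ 12 ∨ g + s ≤ 3)))) ∧ ((¬(u ≥ -9)) → (2*g ≤ 12 ∨ 2*s ≤ -4)).
Before the if: ((¬(3*u < 3*r - 1)) → ((¬(2*r = -7)) ∧ (u ≥ -9 → ((s ≥ 6 → (2*s + 2*u ≤ 14 ∨ r + s ≤ 1)) ∧ ((¬(s ≥ 6)) → (2*s + 2*u ≤ 14 ∨ 2*s + u ≤ 4)))) ∧ ((¬(u ≥ -9)) → (2*s + 2*u ≤ 14 ∨ r + s ≤ 1)))) ∧ (3*u < 3*r - 1 → ((¬(2*s = -17)) ∧ (u ≥ -9 → ((s ≥ 6 → (2*g ≤ 12 ∨ 2*s ≤ -4)) ∧ ((¬(s ≥ 6)) → (2*g ≤ 12 ∨ g + s ≤ 3)))) ∧ ((¬(u ≥ -9)) → (2*g ≤ 12 ∨ 2*s ≤ -4))))
Before r := g + 1: ((¬(3*u < 3*g + 2)) → ((¬(2*g = -9)) ∧ (u ≥ -9 → ((s ≥ 6 → (2*s + 2*u ≤ 14 ∨ g + s ≤ 0)) ∧ ((¬(s ≥ 6)) → (2*s + 2*u ≤ 14 ∨ 2*s + u ≤ 4)))) ∧ ((¬(u ≥ -9)) → (2*s + 2*u ≤ 14 ∨ g + s ≤ 0)))) ∧ (3*u < 3*g + 2 → ((¬(2*s = -17)) ∧ (u ≥ -9 → ((s ≥ 6 → (2*g ≤ 12 ∨ 2*s ≤ -4)) ∧ ((¬(s ≥ 6)) → (2*g ≤ 12 ∨ g + s ≤ 3)))) ∧ ((¬(u ≥ -9)) → (2*g ≤ 12 ∨ 2*s ≤ -4))))
The weakest precondition is ((¬(3*u < 3*g + 2)) → ((¬(2*g = -9)) ∧ (u ≥ -9 → ((s ≥ 6 → (2*s + 2*u ≤ 14 ∨ g + s ≤ 0)) ∧ ((¬(s ≥ 6)) → (2*s + 2*u ≤ 14 ∨ 2*s + u ≤ 4)))) ∧ ((¬(u ≥ -9)) → (2*s + 2*u ≤ 14 ∨ g + s ≤ 0)))) ∧ (3*u < 3*g + 2 → ((¬(2*s = -17)) ∧ (u ≥ -9 → ((s ≥ 6 → (2*g ≤ 12 ∨ 2*s ≤ -4)) ∧ ((¬(s ≥ 6)) → (2*g ≤ 12 ∨ g + s ≤ 3)))) ∧ ((¬(u ≥ -9)) → (2*g ≤ 12 ∨ 2*s ≤ -4)))).
Check whether ((¬(3*u < 3*g + 2)) → ((¬(2*g = -9)) ∧ (u ≥ -9 → ((s ≥ 6 → (2*s + 2*u ≤ 14 ∨ g + s ≤ 0)) ∧ ((¬(s ≥ 6)) → (2*s + 2*u ≤ 14 ∨ 2*s + u ≤ 1)))) ∧ ((¬(u ≥ -9)) → (2*s + 2*u ≤ 14 ∨ g + s ≤ 0)))) ∧ (3*u < 3*g + 2 → ((¬(2*s = -17)) ∧ (u ≥ -9 → ((s ≥ 6 → (2*g ≤ 12 ∨ 2*s ≤ -4)) ∧ ((¬(s ≥ 6)) → (2*g ≤ 12 ∨ g + s ≤ 3)))) ∧ ((¬(u ≥ -9)) → (2*g ≤ 12 ∨ 2*s ≤ -4)))) implies it.
Every state satisfying the precondition satisfies the weakest precondition: the implication holds.
Answer: valid


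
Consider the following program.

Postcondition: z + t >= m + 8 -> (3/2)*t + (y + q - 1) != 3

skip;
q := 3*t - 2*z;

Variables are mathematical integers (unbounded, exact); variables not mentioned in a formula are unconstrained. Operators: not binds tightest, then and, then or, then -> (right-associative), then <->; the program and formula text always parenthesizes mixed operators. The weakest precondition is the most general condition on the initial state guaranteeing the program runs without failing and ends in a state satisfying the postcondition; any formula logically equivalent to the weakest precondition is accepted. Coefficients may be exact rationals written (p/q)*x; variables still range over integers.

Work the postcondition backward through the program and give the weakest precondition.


Working backward. After the program, the postcondition z + t >= m + 8 -> (3/2)*t + (y + q - 1) != 3 must hold; in canonical form it is t + z >= m + 8 -> q + (3/2)*t + y != 4.
Before q := 3*t - 2*z: t + z >= m + 8 -> (9/2)*t + y != 2*z + 4
Before skip: t + z >= m + 8 -> (9/2)*t + y != 2*z + 4
Answer: WP = t + z >= m + 8 -> (9/2)*t + y != 2*z + 4


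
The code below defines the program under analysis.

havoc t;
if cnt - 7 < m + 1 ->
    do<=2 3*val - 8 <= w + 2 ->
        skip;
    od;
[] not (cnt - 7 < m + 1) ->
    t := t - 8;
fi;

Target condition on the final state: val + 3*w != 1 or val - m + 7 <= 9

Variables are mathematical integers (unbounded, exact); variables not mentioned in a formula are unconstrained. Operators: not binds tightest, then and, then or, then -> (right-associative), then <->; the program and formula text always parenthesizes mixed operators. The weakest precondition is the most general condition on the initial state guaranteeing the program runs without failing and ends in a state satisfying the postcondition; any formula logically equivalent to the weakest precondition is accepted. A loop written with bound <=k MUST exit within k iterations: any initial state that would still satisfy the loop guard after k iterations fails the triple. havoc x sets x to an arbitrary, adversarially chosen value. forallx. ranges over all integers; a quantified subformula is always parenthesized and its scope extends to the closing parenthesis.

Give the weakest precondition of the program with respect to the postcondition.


Working backward. After the program, the postcondition val + 3*w != 1 or val - m + 7 <= 9 must hold; in canonical form it is val + 3*w != 1 or val <= m + 2.
Then branch requires (3*val <= w + 10 -> ((3*val <= w + 10 -> ((not (3*val <= w + 10)) and (val + 3*w != 1 or val <= m + 2))) and ((not (3*val <= w + 10)) -> (val + 3*w != 1 or val <= m + 2)))) and ((not (3*val <= w + 10)) -> (val + 3*w != 1 or val <= m + 2)); else branch requires val + 3*w != 1 or val <= m + 2.
Before the if: (cnt < m + 8 -> ((3*val <= w + 10 -> ((3*val <= w + 10 -> ((not (3*val <= w + 10)) and (val + 3*w != 1 or val <= m + 2))) and ((not (3*val <= w + 10)) -> (val + 3*w != 1 or val <= m + 2)))) and ((not (3*val <= w + 10)) -> (val + 3*w != 1 or val <= m + 2)))) and ((not (cnt < m + 8)) -> (val + 3*w != 1 or val <= m + 2))
Before havoc t: (cnt < m + 8 -> ((3*val <= w + 10 -> ((3*val <= w + 10 -> ((not (3*val <= w + 10)) and (val + 3*w != 1 or val <= m + 2))) and ((not (3*val <= w + 10)) -> (val + 3*w != 1 or val <= m + 2)))) and ((not (3*val <= w + 10)) -> (val + 3*w != 1 or val <= m + 2)))) and ((not (cnt < m + 8)) -> (val + 3*w != 1 or val <= m + 2))
Answer: WP = (cnt < m + 8 -> ((3*val <= w + 10 -> ((3*val <= w + 10 -> ((not (3*val <= w + 10)) and (val + 3*w != 1 or val <= m + 2))) and ((not (3*val <= w + 10)) -> (val + 3*w != 1 or val <= m + 2)))) and ((not (3*val <= w + 10)) -> (val + 3*w != 1 or val <= m + 2)))) and ((not (cnt < m + 8)) -> (val + 3*w != 1 or val <= m + 2))


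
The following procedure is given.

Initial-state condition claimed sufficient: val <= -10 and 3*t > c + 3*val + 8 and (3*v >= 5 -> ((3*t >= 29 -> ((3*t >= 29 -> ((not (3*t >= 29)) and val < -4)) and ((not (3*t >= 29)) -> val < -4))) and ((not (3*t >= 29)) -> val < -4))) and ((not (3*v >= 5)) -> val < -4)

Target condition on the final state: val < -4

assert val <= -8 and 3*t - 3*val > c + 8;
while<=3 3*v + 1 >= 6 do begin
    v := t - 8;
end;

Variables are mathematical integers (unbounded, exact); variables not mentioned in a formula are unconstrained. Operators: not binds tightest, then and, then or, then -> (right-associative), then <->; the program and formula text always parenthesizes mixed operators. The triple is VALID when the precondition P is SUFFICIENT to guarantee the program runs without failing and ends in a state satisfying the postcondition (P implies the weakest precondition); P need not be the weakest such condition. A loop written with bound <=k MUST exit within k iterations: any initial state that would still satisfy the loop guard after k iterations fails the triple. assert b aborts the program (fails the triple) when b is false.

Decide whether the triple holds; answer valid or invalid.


Working backward. After the program, val < -4 must hold.
Before the loop (bound <=3), unroll the exhaustion recursion (WP_0 = exit-now case; WP_j = one more guarded iteration, up to j = 3):
  WP_0: (not (3*v >= 5)) and val < -4
  WP_1: (3*v >= 5 -> ((not (3*t >= 29)) and val < -4)) and ((not (3*v >= 5)) -> val < -4)
  WP_2: (3*v >= 5 -> ((3*t >= 29 -> ((not (3*t >= 29)) and val < -4)) and ((not (3*t >= 29)) -> val < -4))) and ((not (3*v >= 5)) -> val < -4)
  WP_3: (3*v >= 5 -> ((3*t >= 29 -> ((3*t >= 29 -> ((not (3*t >= 29)) and val < -4)) and ((not (3*t >= 29)) -> val < -4))) and ((not (3*t >= 29)) -> val < -4))) and ((not (3*v >= 5)) -> val < -4)
So before the loop: (3*v >= 5 -> ((3*t >= 29 -> ((3*t >= 29 -> ((not (3*t >= 29)) and val < -4)) and ((not (3*t >= 29)) -> val < -4))) and ((not (3*t >= 29)) -> val < -4))) and ((not (3*v >= 5)) -> val < -4)
Before assert val <= -8 and 3*t - 3*val > c + 8: val <= -8 and 3*t > c + 3*val + 8 and (3*v >= 5 -> ((3*t >= 29 -> ((3*t >= 29 -> ((not (3*t >= 29)) and val < -4)) and ((not (3*t >= 29)) -> val < -4))) and ((not (3*t >= 29)) -> val < -4))) and ((not (3*v >= 5)) -> val < -4)
The weakest precondition is val <= -8 and 3*t > c + 3*val + 8 and (3*v >= 5 -> ((3*t >= 29 -> ((3*t >= 29 -> ((not (3*t >= 29)) and val < -4)) and ((not (3*t >= 29)) -> val < -4))) and ((not (3*t >= 29)) -> val < -4))) and ((not (3*v >= 5)) -> val < -4).
Check whether val <= -10 and 3*t > c + 3*val + 8 and (3*v >= 5 -> ((3*t >= 29 -> ((3*t >= 29 -> ((not (3*t >= 29)) and val < -4)) and ((not (3*t >= 29)) -> val < -4))) and ((not (3*t >= 29)) -> val < -4))) and ((not (3*v >= 5)) -> val < -4) implies it.
Every state satisfying the precondition satisfies the weakest precondition: the implication holds.
Answer: valid


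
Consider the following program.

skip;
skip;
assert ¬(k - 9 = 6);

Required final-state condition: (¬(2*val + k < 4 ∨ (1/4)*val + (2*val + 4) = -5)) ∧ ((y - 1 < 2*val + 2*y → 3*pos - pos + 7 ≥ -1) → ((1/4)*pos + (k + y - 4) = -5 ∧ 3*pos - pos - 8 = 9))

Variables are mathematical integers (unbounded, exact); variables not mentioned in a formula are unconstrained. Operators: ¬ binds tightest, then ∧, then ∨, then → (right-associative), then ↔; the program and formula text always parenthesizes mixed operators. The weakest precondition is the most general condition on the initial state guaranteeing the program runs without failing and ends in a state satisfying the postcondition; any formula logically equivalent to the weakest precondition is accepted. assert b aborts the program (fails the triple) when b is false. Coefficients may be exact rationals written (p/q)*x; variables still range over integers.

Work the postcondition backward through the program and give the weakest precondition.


Working backward. After the program, the postcondition (¬(2*val + k < 4 ∨ (1/4)*val + (2*val + 4) = -5)) ∧ ((y - 1 < 2*val + 2*y → 3*pos - pos + 7 ≥ -1) → ((1/4)*pos + (k + y - 4) = -5 ∧ 3*pos - pos - 8 = 9)) must hold; in canonical form it is (¬(k + 2*val < 4 ∨ (9/4)*val = -9)) ∧ ((2*val + y > -1 → 2*pos ≥ -8) → (k + (1/4)*pos + y = -1 ∧ 2*pos = 17)).
Before assert ¬(k - 9 = 6): (¬(k = 15)) ∧ (¬(k + 2*val < 4 ∨ (9/4)*val = -9)) ∧ ((2*val + y > -1 → 2*pos ≥ -8) → (k + (1/4)*pos + y = -1 ∧ 2*pos = 17))
Before skip: (¬(k = 15)) ∧ (¬(k + 2*val < 4 ∨ (9/4)*val = -9)) ∧ ((2*val + y > -1 → 2*pos ≥ -8) → (k + (1/4)*pos + y = -1 ∧ 2*pos = 17))
Before skip: (¬(k = 15)) ∧ (¬(k + 2*val < 4 ∨ (9/4)*val = -9)) ∧ ((2*val + y > -1 → 2*pos ≥ -8) → (k + (1/4)*pos + y = -1 ∧ 2*pos = 17))
Answer: WP = (¬(k = 15)) ∧ (¬(k + 2*val < 4 ∨ (9/4)*val = -9)) ∧ ((2*val + y > -1 → 2*pos ≥ -8) → (k + (1/4)*pos + y = -1 ∧ 2*pos = 17))


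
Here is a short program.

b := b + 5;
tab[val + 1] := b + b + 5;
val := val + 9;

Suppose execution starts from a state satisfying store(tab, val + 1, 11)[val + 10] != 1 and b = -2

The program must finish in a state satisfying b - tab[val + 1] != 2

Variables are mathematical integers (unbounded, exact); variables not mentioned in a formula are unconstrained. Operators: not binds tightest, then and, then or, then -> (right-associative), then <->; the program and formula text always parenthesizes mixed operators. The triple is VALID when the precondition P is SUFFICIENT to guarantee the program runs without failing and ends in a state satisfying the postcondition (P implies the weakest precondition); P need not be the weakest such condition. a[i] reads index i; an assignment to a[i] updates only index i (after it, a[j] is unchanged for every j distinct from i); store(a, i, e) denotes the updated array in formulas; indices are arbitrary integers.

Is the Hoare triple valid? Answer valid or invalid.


Working backward. After the program, the postcondition b - tab[val + 1] != 2 must hold; in canonical form it is b != tab[val + 1] + 2.
Before val := val + 9: b != tab[val + 10] + 2
Before tab[val + 1] := b + b + 5: b != store(tab, val + 1, 2*b + 5)[val + 10] + 2
Before b := b + 5: b != store(tab, val + 1, 2*b + 15)[val + 10] - 3
The weakest precondition is b != store(tab, val + 1, 2*b + 15)[val + 10] - 3.
Check whether store(tab, val + 1, 11)[val + 10] != 1 and b = -2 implies it.
Every state satisfying the precondition satisfies the weakest precondition: the implication holds.
Answer: valid


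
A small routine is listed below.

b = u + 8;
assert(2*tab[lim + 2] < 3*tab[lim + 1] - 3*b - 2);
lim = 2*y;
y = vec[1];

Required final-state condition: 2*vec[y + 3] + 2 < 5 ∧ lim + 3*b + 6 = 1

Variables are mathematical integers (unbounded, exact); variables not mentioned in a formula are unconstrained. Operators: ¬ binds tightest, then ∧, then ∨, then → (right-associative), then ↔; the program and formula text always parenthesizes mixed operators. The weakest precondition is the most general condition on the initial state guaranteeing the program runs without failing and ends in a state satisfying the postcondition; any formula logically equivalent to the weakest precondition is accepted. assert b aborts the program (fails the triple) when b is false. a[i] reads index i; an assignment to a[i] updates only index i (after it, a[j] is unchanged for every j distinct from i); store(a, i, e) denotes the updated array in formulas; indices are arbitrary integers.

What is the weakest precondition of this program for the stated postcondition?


Working backward. After the program, the postcondition 2*vec[y + 3] + 2 < 5 ∧ lim + 3*b + 6 = 1 must hold; in canonical form it is 2*vec[y + 3] < 3 ∧ 3*b + lim = -5.
Before y := vec[1]: 2*vec[vec[1] + 3] < 3 ∧ 3*b + lim = -5
Before lim := 2*y: 2*vec[vec[1] + 3] < 3 ∧ 3*b + 2*y = -5
Before assert 2*tab[lim + 2] < 3*tab[lim + 1] - 3*b - 2: 2*tab[lim + 2] + 3*b < 3*tab[lim + 1] - 2 ∧ 2*vec[vec[1] + 3] < 3 ∧ 3*b + 2*y = -5
Before b := u + 8: 2*tab[lim + 2] + 3*u < 3*tab[lim + 1] - 26 ∧ 2*vec[vec[1] + 3] < 3 ∧ 3*u + 2*y = -29
Answer: WP = 2*tab[lim + 2] + 3*u < 3*tab[lim + 1] - 26 ∧ 2*vec[vec[1] + 3] < 3 ∧ 3*u + 2*y = -29
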